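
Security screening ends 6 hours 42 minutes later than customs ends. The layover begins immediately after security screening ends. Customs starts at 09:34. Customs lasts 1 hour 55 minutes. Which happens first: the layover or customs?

Customs ends at 09:34 + 115 min = 11:29.
Security screening ends at 11:29 + 402 min = 18:11.
So the layover starts at 18:11.
The layover starts at 18:11 and customs starts at 09:34, so customs is first.

customs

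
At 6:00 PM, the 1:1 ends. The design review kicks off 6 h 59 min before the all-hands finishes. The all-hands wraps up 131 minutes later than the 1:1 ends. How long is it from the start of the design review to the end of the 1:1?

4 h 48 min

The all-hands ends at 6:00 PM + 131 min = 8:11 PM.
The design review starts at 8:11 PM − 419 min = 1:12 PM.
From 1:12 PM to 6:00 PM is 4 h 48 min.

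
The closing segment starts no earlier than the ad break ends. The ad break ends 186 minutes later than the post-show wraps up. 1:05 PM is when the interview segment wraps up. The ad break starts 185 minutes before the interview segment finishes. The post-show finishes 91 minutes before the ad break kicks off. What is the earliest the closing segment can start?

11:35 AM

The ad break starts at 1:05 PM − 185 min = 10:00 AM.
The post-show ends at 10:00 AM − 91 min = 8:29 AM.
The ad break ends at 8:29 AM + 186 min = 11:35 AM.
The closing segment is bounded by the ad break, so the earliest it can start is 11:35 AM.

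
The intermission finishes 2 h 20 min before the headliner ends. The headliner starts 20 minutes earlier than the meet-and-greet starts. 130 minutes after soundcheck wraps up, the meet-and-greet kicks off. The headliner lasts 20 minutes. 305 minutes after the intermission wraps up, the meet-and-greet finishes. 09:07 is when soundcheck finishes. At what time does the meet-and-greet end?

The meet-and-greet starts at 09:07 + 130 min = 11:17.
The headliner starts at 11:17 − 20 min = 10:57.
The headliner ends at 10:57 + 20 min = 11:17.
The intermission ends at 11:17 − 140 min = 08:57.
The meet-and-greet ends at 08:57 + 305 min = 14:02.

14:02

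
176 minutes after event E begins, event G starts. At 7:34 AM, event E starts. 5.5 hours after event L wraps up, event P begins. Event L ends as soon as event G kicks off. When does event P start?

4:00 PM

Event G starts at 7:34 AM + 176 min = 10:30 AM.
So event L ends at 10:30 AM.
Event P starts at 10:30 AM + 330 min = 4:00 PM.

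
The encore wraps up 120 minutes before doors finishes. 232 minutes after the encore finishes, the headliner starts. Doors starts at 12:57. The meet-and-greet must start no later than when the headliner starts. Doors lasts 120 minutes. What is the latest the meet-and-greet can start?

16:49

Doors ends at 12:57 + 120 min = 14:57.
The encore ends at 14:57 − 120 min = 12:57.
The headliner starts at 12:57 + 232 min = 16:49.
The meet-and-greet is bounded by the headliner, so the latest it can start is 16:49.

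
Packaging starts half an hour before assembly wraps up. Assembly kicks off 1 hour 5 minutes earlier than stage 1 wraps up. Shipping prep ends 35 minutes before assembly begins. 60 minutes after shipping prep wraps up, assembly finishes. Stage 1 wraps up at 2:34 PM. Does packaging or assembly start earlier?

Assembly starts at 2:34 PM − 65 min = 1:29 PM.
Shipping prep ends at 1:29 PM − 35 min = 12:54 PM.
Assembly ends at 12:54 PM + 60 min = 1:54 PM.
Packaging starts at 1:54 PM − 30 min = 1:24 PM.
Packaging starts at 1:24 PM and assembly starts at 1:29 PM, so packaging is first.

packaging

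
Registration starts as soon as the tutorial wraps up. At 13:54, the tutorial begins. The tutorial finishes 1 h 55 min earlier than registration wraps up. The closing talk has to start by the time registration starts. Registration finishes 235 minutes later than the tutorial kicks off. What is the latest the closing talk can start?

15:54

Registration ends at 13:54 + 235 min = 17:49.
The tutorial ends at 17:49 − 115 min = 15:54.
So registration starts at 15:54.
The closing talk is bounded by registration, so the latest it can start is 15:54.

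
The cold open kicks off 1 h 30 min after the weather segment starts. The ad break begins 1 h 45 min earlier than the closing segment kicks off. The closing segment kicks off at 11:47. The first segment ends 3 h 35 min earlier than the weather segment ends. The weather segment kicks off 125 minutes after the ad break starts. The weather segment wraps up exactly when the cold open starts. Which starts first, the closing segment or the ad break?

the ad break

The ad break starts at 11:47 − 105 min = 10:02.
The closing segment starts at 11:47 and the ad break starts at 10:02, so the ad break is first.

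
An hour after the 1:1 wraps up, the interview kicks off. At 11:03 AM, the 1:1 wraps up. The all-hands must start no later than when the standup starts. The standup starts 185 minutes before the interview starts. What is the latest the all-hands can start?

The interview starts at 11:03 AM + 60 min = 12:03 PM.
The standup starts at 12:03 PM − 185 min = 8:58 AM.
The all-hands is bounded by the standup, so the latest it can start is 8:58 AM.

8:58 AM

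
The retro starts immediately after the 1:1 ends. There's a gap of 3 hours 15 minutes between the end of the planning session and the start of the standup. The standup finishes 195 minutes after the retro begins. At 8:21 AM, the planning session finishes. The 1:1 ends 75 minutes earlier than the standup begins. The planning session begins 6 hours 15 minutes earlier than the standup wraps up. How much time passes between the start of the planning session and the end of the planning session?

60 minutes

The standup starts at 8:21 AM + 195 min = 11:36 AM.
The 1:1 ends at 11:36 AM − 75 min = 10:21 AM.
So the retro starts at 10:21 AM.
The standup ends at 10:21 AM + 195 min = 1:36 PM.
The planning session starts at 1:36 PM − 375 min = 7:21 AM.
From 7:21 AM to 8:21 AM is 60 minutes.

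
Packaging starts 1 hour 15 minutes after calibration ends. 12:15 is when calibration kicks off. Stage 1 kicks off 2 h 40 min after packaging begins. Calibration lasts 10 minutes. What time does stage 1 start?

16:20

Calibration ends at 12:15 + 10 min = 12:25.
Packaging starts at 12:25 + 75 min = 13:40.
Stage 1 starts at 13:40 + 160 min = 16:20.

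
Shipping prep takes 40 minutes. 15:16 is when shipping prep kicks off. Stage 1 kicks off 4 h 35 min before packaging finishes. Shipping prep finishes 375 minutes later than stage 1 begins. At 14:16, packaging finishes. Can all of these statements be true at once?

Stage 1 starts at 14:16 − 275 min = 09:41.
Shipping prep ends at 09:41 + 375 min = 15:56.
Shipping prep starts at 15:56 − 40 min = 15:16.
That matches the stated 15:16, so the schedule is consistent.

Yes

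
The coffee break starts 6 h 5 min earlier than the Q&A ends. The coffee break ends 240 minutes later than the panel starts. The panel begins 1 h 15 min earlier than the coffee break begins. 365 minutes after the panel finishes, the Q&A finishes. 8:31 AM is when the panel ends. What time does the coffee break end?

11:16 AM

The Q&A ends at 8:31 AM + 365 min = 2:36 PM.
The coffee break starts at 2:36 PM − 365 min = 8:31 AM.
The panel starts at 8:31 AM − 75 min = 7:16 AM.
The coffee break ends at 7:16 AM + 240 min = 11:16 AM.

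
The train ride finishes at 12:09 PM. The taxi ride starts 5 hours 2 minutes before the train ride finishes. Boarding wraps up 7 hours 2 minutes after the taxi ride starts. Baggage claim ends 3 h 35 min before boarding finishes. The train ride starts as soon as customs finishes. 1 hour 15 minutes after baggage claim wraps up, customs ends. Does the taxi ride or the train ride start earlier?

the taxi ride

The taxi ride starts at 12:09 PM − 302 min = 7:07 AM.
Boarding ends at 7:07 AM + 422 min = 2:09 PM.
Baggage claim ends at 2:09 PM − 215 min = 10:34 AM.
Customs ends at 10:34 AM + 75 min = 11:49 AM.
So the train ride starts at 11:49 AM.
The taxi ride starts at 7:07 AM and the train ride starts at 11:49 AM, so the taxi ride is first.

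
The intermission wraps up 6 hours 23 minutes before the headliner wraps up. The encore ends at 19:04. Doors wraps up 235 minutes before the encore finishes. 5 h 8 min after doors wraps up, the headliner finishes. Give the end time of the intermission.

13:54

Doors ends at 19:04 − 235 min = 15:09.
The headliner ends at 15:09 + 308 min = 20:17.
The intermission ends at 20:17 − 383 min = 13:54.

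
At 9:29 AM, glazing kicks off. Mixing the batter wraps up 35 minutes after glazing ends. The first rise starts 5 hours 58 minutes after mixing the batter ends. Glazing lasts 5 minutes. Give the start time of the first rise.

Glazing ends at 9:29 AM + 5 min = 9:34 AM.
Mixing the batter ends at 9:34 AM + 35 min = 10:09 AM.
The first rise starts at 10:09 AM + 358 min = 4:07 PM.

4:07 PM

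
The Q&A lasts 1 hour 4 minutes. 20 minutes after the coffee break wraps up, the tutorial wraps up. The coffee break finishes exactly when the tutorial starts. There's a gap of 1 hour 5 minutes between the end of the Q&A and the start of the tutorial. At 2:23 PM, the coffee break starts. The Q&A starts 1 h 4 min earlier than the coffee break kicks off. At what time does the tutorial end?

The Q&A starts at 2:23 PM − 64 min = 1:19 PM.
The Q&A ends at 1:19 PM + 64 min = 2:23 PM.
The tutorial starts at 2:23 PM + 65 min = 3:28 PM.
So the coffee break ends at 3:28 PM.
The tutorial ends at 3:28 PM + 20 min = 3:48 PM.

3:48 PM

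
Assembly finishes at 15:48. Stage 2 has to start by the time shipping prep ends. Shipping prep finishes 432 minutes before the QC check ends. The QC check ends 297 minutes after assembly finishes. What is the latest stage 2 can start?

13:33

The QC check ends at 15:48 + 297 min = 20:45.
Shipping prep ends at 20:45 − 432 min = 13:33.
Stage 2 is bounded by shipping prep, so the latest it can start is 13:33.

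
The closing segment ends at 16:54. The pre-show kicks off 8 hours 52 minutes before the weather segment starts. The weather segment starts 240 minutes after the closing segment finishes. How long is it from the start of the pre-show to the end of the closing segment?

4 hours 52 minutes

The weather segment starts at 16:54 + 240 min = 20:54.
The pre-show starts at 20:54 − 532 min = 12:02.
From 12:02 to 16:54 is 4 hours 52 minutes.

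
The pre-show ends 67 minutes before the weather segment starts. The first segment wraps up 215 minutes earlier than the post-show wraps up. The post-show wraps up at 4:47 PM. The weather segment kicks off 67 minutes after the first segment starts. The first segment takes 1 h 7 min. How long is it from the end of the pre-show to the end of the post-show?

4 h 42 min

The first segment ends at 4:47 PM − 215 min = 1:12 PM.
The first segment starts at 1:12 PM − 67 min = 12:05 PM.
The weather segment starts at 12:05 PM + 67 min = 1:12 PM.
The pre-show ends at 1:12 PM − 67 min = 12:05 PM.
From 12:05 PM to 4:47 PM is 4 h 42 min.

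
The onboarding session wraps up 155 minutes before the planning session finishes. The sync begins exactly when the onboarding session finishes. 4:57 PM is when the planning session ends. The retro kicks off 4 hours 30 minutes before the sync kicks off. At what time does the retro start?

9:52 AM

The onboarding session ends at 4:57 PM − 155 min = 2:22 PM.
So the sync starts at 2:22 PM.
The retro starts at 2:22 PM − 270 min = 9:52 AM.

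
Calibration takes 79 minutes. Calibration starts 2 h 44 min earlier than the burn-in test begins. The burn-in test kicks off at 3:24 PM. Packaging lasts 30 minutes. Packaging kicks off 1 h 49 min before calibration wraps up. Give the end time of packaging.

12:40 PM

Calibration starts at 3:24 PM − 164 min = 12:40 PM.
Calibration ends at 12:40 PM + 79 min = 1:59 PM.
Packaging starts at 1:59 PM − 109 min = 12:10 PM.
Packaging ends at 12:10 PM + 30 min = 12:40 PM.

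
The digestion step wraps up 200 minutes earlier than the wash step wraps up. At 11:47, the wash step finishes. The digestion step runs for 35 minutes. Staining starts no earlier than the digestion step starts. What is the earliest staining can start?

The digestion step ends at 11:47 − 200 min = 08:27.
The digestion step starts at 08:27 − 35 min = 07:52.
Staining is bounded by the digestion step, so the earliest it can start is 07:52.

07:52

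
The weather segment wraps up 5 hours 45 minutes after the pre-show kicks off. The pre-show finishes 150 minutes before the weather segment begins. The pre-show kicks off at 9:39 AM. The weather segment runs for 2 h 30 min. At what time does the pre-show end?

10:24 AM

The weather segment ends at 9:39 AM + 345 min = 3:24 PM.
The weather segment starts at 3:24 PM − 150 min = 12:54 PM.
The pre-show ends at 12:54 PM − 150 min = 10:24 AM.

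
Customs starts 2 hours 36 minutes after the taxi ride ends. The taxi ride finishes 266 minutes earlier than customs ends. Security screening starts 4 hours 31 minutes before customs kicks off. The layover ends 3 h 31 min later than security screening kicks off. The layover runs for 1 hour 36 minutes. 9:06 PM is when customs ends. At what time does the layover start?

4:40 PM

The taxi ride ends at 9:06 PM − 266 min = 4:40 PM.
Customs starts at 4:40 PM + 156 min = 7:16 PM.
Security screening starts at 7:16 PM − 271 min = 2:45 PM.
The layover ends at 2:45 PM + 211 min = 6:16 PM.
The layover starts at 6:16 PM − 96 min = 4:40 PM.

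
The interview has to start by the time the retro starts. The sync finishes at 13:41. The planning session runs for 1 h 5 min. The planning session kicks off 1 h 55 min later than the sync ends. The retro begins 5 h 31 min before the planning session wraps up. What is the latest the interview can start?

11:10

The planning session starts at 13:41 + 115 min = 15:36.
The planning session ends at 15:36 + 65 min = 16:41.
The retro starts at 16:41 − 331 min = 11:10.
The interview is bounded by the retro, so the latest it can start is 11:10.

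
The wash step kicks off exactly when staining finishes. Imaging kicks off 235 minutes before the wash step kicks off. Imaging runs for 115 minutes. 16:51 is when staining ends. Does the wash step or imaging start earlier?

imaging

The wash step starts at 16:51.
Imaging starts at 16:51 − 235 min = 12:56.
The wash step starts at 16:51 and imaging starts at 12:56, so imaging is first.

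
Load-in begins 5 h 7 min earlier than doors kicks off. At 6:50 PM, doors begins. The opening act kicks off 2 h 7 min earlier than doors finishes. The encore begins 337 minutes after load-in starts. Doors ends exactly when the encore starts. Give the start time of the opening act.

5:13 PM

Load-in starts at 6:50 PM − 307 min = 1:43 PM.
The encore starts at 1:43 PM + 337 min = 7:20 PM.
So doors ends at 7:20 PM.
The opening act starts at 7:20 PM − 127 min = 5:13 PM.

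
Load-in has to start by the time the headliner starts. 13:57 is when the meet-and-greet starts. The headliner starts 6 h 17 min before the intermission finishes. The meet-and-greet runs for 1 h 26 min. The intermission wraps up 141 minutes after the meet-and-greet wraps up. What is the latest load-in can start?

The meet-and-greet ends at 13:57 + 86 min = 15:23.
The intermission ends at 15:23 + 141 min = 17:44.
The headliner starts at 17:44 − 377 min = 11:27.
Load-in is bounded by the headliner, so the latest it can start is 11:27.

11:27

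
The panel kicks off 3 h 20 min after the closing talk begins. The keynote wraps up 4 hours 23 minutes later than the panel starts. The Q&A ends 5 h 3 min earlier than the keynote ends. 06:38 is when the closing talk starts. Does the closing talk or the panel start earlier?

The panel starts at 06:38 + 200 min = 09:58.
The closing talk starts at 06:38 and the panel starts at 09:58, so the closing talk is first.

the closing talk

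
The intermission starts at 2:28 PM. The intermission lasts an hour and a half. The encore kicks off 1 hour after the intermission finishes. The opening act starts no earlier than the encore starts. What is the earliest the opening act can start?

4:58 PM

The intermission ends at 2:28 PM + 90 min = 3:58 PM.
The encore starts at 3:58 PM + 60 min = 4:58 PM.
The opening act is bounded by the encore, so the earliest it can start is 4:58 PM.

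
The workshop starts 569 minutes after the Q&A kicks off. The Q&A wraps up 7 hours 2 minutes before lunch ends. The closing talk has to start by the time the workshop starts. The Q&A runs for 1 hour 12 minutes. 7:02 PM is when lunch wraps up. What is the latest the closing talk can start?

8:17 PM

The Q&A ends at 7:02 PM − 422 min = 12:00 PM.
The Q&A starts at 12:00 PM − 72 min = 10:48 AM.
The workshop starts at 10:48 AM + 569 min = 8:17 PM.
The closing talk is bounded by the workshop, so the latest it can start is 8:17 PM.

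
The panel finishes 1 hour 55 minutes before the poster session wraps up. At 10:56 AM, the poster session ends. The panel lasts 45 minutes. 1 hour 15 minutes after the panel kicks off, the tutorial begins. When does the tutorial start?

The panel ends at 10:56 AM − 115 min = 9:01 AM.
The panel starts at 9:01 AM − 45 min = 8:16 AM.
The tutorial starts at 8:16 AM + 75 min = 9:31 AM.

9:31 AM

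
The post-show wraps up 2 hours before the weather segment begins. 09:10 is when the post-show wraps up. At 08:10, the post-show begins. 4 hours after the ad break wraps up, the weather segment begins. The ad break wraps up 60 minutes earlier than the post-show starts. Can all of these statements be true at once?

Yes

The ad break ends at 08:10 − 60 min = 07:10.
The weather segment starts at 07:10 + 240 min = 11:10.
The post-show ends at 11:10 − 120 min = 09:10.
That matches the stated 09:10, so the schedule is consistent.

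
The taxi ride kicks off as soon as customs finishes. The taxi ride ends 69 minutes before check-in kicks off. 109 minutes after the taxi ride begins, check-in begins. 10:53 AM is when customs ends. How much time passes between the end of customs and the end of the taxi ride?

The taxi ride starts at 10:53 AM.
Check-in starts at 10:53 AM + 109 min = 12:42 PM.
The taxi ride ends at 12:42 PM − 69 min = 11:33 AM.
From 10:53 AM to 11:33 AM is 40 minutes.

40 minutes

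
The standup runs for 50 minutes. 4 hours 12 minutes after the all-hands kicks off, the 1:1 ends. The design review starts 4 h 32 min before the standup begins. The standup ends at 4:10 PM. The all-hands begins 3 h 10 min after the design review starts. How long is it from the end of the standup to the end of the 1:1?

120 minutes

The standup starts at 4:10 PM − 50 min = 3:20 PM.
The design review starts at 3:20 PM − 272 min = 10:48 AM.
The all-hands starts at 10:48 AM + 190 min = 1:58 PM.
The 1:1 ends at 1:58 PM + 252 min = 6:10 PM.
From 4:10 PM to 6:10 PM is 120 minutes.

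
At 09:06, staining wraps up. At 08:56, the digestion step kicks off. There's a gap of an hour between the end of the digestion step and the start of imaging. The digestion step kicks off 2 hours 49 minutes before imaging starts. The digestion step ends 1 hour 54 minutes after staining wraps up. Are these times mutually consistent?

The digestion step ends at 09:06 + 114 min = 11:00.
Imaging starts at 11:00 + 60 min = 12:00.
The digestion step starts at 12:00 − 169 min = 09:11.
But the digestion step is also said to start at 08:56 — a 15-minute conflict.

No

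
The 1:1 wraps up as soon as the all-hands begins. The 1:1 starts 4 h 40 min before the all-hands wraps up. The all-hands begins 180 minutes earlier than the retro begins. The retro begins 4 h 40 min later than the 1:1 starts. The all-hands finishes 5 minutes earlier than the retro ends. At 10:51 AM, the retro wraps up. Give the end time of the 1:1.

7:46 AM

The all-hands ends at 10:51 AM − 5 min = 10:46 AM.
The 1:1 starts at 10:46 AM − 280 min = 6:06 AM.
The retro starts at 6:06 AM + 280 min = 10:46 AM.
The all-hands starts at 10:46 AM − 180 min = 7:46 AM.
So the 1:1 ends at 7:46 AM.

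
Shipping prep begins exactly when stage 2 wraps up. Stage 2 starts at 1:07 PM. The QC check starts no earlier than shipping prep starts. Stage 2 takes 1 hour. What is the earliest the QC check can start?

2:07 PM

Stage 2 ends at 1:07 PM + 60 min = 2:07 PM.
So shipping prep starts at 2:07 PM.
The QC check is bounded by shipping prep, so the earliest it can start is 2:07 PM.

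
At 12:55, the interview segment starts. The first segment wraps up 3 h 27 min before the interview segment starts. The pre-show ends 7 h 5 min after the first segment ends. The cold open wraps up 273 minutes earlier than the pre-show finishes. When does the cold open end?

The first segment ends at 12:55 − 207 min = 09:28.
The pre-show ends at 09:28 + 425 min = 16:33.
The cold open ends at 16:33 − 273 min = 12:00.

12:00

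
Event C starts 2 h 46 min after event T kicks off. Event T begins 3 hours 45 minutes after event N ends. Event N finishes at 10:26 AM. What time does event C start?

4:57 PM

Event T starts at 10:26 AM + 225 min = 2:11 PM.
Event C starts at 2:11 PM + 166 min = 4:57 PM.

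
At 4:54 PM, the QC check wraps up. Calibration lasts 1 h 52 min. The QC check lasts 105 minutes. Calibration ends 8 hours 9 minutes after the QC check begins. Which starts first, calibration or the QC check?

The QC check starts at 4:54 PM − 105 min = 3:09 PM.
Calibration ends at 3:09 PM + 489 min = 11:18 PM.
Calibration starts at 11:18 PM − 112 min = 9:26 PM.
Calibration starts at 9:26 PM and the QC check starts at 3:09 PM, so the QC check is first.

the QC check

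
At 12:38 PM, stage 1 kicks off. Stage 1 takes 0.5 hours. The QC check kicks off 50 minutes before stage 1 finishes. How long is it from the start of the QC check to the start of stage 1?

20 minutes

Stage 1 ends at 12:38 PM + 30 min = 1:08 PM.
The QC check starts at 1:08 PM − 50 min = 12:18 PM.
From 12:18 PM to 12:38 PM is 20 minutes.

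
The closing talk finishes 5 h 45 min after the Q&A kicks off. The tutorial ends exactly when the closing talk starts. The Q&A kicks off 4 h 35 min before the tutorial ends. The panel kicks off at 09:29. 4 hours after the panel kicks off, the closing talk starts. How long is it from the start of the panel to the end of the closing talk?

The closing talk starts at 09:29 + 240 min = 13:29.
So the tutorial ends at 13:29.
The Q&A starts at 13:29 − 275 min = 08:54.
The closing talk ends at 08:54 + 345 min = 14:39.
From 09:29 to 14:39 is 5 hours 10 minutes.

5 hours 10 minutes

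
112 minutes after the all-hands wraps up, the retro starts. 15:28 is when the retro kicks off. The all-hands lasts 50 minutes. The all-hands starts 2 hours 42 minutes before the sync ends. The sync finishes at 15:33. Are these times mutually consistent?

The all-hands starts at 15:33 − 162 min = 12:51.
The all-hands ends at 12:51 + 50 min = 13:41.
The retro starts at 13:41 + 112 min = 15:33.
But the retro is also said to start at 15:28 — a 5-minute conflict.

No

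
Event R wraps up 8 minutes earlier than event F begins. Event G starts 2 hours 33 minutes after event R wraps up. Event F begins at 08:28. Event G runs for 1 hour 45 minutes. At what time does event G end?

Event R ends at 08:28 − 8 min = 08:20.
Event G starts at 08:20 + 153 min = 10:53.
Event G ends at 10:53 + 105 min = 12:38.

12:38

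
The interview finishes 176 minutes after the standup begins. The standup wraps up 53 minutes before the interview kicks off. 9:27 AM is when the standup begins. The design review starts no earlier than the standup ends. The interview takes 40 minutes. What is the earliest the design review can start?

10:50 AM

The interview ends at 9:27 AM + 176 min = 12:23 PM.
The interview starts at 12:23 PM − 40 min = 11:43 AM.
The standup ends at 11:43 AM − 53 min = 10:50 AM.
The design review is bounded by the standup, so the earliest it can start is 10:50 AM.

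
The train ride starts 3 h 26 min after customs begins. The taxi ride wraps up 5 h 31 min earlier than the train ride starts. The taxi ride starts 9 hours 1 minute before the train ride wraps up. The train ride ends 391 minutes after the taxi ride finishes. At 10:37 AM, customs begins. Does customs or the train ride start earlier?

customs

The train ride starts at 10:37 AM + 206 min = 2:03 PM.
Customs starts at 10:37 AM and the train ride starts at 2:03 PM, so customs is first.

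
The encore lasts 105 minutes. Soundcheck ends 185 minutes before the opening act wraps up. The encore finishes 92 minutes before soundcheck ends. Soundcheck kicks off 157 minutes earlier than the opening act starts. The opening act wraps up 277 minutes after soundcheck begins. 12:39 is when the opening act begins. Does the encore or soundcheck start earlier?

the encore

Soundcheck starts at 12:39 − 157 min = 10:02.
The opening act ends at 10:02 + 277 min = 14:39.
Soundcheck ends at 14:39 − 185 min = 11:34.
The encore ends at 11:34 − 92 min = 10:02.
The encore starts at 10:02 − 105 min = 08:17.
The encore starts at 08:17 and soundcheck starts at 10:02, so the encore is first.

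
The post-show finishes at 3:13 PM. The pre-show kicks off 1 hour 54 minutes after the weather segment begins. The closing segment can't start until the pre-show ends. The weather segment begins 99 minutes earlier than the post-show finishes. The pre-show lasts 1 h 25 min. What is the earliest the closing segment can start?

4:53 PM

The weather segment starts at 3:13 PM − 99 min = 1:34 PM.
The pre-show starts at 1:34 PM + 114 min = 3:28 PM.
The pre-show ends at 3:28 PM + 85 min = 4:53 PM.
The closing segment is bounded by the pre-show, so the earliest it can start is 4:53 PM.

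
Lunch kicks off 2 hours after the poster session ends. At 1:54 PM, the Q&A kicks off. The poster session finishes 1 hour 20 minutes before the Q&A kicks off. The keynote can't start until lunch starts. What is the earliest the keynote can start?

The poster session ends at 1:54 PM − 80 min = 12:34 PM.
Lunch starts at 12:34 PM + 120 min = 2:34 PM.
The keynote is bounded by lunch, so the earliest it can start is 2:34 PM.

2:34 PM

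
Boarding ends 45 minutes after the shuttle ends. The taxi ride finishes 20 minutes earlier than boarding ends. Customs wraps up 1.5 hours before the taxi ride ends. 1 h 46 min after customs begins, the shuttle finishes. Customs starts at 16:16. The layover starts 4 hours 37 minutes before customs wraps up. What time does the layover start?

The shuttle ends at 16:16 + 106 min = 18:02.
Boarding ends at 18:02 + 45 min = 18:47.
The taxi ride ends at 18:47 − 20 min = 18:27.
Customs ends at 18:27 − 90 min = 16:57.
The layover starts at 16:57 − 277 min = 12:20.

12:20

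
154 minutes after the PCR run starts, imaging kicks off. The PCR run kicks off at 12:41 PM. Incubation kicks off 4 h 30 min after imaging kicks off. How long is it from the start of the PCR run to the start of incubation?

7 hours 4 minutes

Imaging starts at 12:41 PM + 154 min = 3:15 PM.
Incubation starts at 3:15 PM + 270 min = 7:45 PM.
From 12:41 PM to 7:45 PM is 7 hours 4 minutes.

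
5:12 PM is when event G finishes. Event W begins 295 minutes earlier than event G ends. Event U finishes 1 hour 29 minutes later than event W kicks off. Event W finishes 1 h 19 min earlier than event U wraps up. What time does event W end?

Event W starts at 5:12 PM − 295 min = 12:17 PM.
Event U ends at 12:17 PM + 89 min = 1:46 PM.
Event W ends at 1:46 PM − 79 min = 12:27 PM.

12:27 PM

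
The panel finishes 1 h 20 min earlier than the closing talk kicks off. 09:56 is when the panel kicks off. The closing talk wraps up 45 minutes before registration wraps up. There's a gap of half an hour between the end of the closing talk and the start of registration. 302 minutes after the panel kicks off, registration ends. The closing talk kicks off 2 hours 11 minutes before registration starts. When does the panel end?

11:12

Registration ends at 09:56 + 302 min = 14:58.
The closing talk ends at 14:58 − 45 min = 14:13.
Registration starts at 14:13 + 30 min = 14:43.
The closing talk starts at 14:43 − 131 min = 12:32.
The panel ends at 12:32 − 80 min = 11:12.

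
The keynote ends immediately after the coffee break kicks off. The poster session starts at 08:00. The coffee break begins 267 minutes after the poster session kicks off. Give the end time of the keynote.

12:27

The coffee break starts at 08:00 + 267 min = 12:27.
So the keynote ends at 12:27.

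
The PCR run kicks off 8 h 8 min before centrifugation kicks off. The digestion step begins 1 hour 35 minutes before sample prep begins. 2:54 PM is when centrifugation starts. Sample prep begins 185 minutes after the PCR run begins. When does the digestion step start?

The PCR run starts at 2:54 PM − 488 min = 6:46 AM.
Sample prep starts at 6:46 AM + 185 min = 9:51 AM.
The digestion step starts at 9:51 AM − 95 min = 8:16 AM.

8:16 AM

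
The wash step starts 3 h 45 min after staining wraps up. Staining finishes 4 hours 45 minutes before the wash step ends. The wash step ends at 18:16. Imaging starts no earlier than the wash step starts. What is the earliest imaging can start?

Staining ends at 18:16 − 285 min = 13:31.
The wash step starts at 13:31 + 225 min = 17:16.
Imaging is bounded by the wash step, so the earliest it can start is 17:16.

17:16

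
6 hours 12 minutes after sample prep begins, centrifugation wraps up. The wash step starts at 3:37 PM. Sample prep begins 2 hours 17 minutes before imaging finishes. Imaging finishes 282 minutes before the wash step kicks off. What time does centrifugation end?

Imaging ends at 3:37 PM − 282 min = 10:55 AM.
Sample prep starts at 10:55 AM − 137 min = 8:38 AM.
Centrifugation ends at 8:38 AM + 372 min = 2:50 PM.

2:50 PM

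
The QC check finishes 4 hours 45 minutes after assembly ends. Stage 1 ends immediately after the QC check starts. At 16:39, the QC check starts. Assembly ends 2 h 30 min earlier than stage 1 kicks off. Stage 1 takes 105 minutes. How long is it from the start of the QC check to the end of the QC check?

half an hour

Stage 1 ends at 16:39.
Stage 1 starts at 16:39 − 105 min = 14:54.
Assembly ends at 14:54 − 150 min = 12:24.
The QC check ends at 12:24 + 285 min = 17:09.
From 16:39 to 17:09 is half an hour.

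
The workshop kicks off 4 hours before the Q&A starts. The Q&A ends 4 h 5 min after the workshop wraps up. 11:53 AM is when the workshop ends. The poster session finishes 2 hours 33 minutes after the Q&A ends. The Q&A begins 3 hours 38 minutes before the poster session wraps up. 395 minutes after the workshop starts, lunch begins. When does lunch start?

5:28 PM

The Q&A ends at 11:53 AM + 245 min = 3:58 PM.
The poster session ends at 3:58 PM + 153 min = 6:31 PM.
The Q&A starts at 6:31 PM − 218 min = 2:53 PM.
The workshop starts at 2:53 PM − 240 min = 10:53 AM.
Lunch starts at 10:53 AM + 395 min = 5:28 PM.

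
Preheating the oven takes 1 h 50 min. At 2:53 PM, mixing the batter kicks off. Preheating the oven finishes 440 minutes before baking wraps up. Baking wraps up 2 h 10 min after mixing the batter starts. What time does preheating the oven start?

7:53 AM

Baking ends at 2:53 PM + 130 min = 5:03 PM.
Preheating the oven ends at 5:03 PM − 440 min = 9:43 AM.
Preheating the oven starts at 9:43 AM − 110 min = 7:53 AM.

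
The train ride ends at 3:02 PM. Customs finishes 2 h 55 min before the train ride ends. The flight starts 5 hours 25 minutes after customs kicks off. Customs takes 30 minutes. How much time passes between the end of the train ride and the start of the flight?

Customs ends at 3:02 PM − 175 min = 12:07 PM.
Customs starts at 12:07 PM − 30 min = 11:37 AM.
The flight starts at 11:37 AM + 325 min = 5:02 PM.
From 3:02 PM to 5:02 PM is 120 minutes.

120 minutes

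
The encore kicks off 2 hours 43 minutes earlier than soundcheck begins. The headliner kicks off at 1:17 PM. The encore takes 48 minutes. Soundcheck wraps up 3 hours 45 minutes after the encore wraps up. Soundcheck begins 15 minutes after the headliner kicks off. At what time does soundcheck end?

Soundcheck starts at 1:17 PM + 15 min = 1:32 PM.
The encore starts at 1:32 PM − 163 min = 10:49 AM.
The encore ends at 10:49 AM + 48 min = 11:37 AM.
Soundcheck ends at 11:37 AM + 225 min = 3:22 PM.

3:22 PM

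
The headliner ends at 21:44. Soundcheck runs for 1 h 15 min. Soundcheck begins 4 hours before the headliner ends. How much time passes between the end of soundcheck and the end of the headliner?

2 h 45 min

Soundcheck starts at 21:44 − 240 min = 17:44.
Soundcheck ends at 17:44 + 75 min = 18:59.
From 18:59 to 21:44 is 2 h 45 min.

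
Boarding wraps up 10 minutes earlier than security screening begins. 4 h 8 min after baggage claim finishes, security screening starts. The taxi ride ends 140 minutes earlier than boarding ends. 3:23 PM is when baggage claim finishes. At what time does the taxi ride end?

Security screening starts at 3:23 PM + 248 min = 7:31 PM.
Boarding ends at 7:31 PM − 10 min = 7:21 PM.
The taxi ride ends at 7:21 PM − 140 min = 5:01 PM.

5:01 PM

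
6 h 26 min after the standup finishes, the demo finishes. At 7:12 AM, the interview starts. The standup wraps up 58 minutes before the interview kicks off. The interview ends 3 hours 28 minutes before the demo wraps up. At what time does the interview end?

9:12 AM

The standup ends at 7:12 AM − 58 min = 6:14 AM.
The demo ends at 6:14 AM + 386 min = 12:40 PM.
The interview ends at 12:40 PM − 208 min = 9:12 AM.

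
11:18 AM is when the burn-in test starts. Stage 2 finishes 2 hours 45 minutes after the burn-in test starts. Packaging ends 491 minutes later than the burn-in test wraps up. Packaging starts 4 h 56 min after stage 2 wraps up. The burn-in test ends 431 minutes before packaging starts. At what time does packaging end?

Stage 2 ends at 11:18 AM + 165 min = 2:03 PM.
Packaging starts at 2:03 PM + 296 min = 6:59 PM.
The burn-in test ends at 6:59 PM − 431 min = 11:48 AM.
Packaging ends at 11:48 AM + 491 min = 7:59 PM.

7:59 PM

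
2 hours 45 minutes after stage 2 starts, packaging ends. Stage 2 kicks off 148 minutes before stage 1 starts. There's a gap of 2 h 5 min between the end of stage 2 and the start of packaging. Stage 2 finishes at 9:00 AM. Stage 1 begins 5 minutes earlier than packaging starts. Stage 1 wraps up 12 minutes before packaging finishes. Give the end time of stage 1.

Packaging starts at 9:00 AM + 125 min = 11:05 AM.
Stage 1 starts at 11:05 AM − 5 min = 11:00 AM.
Stage 2 starts at 11:00 AM − 148 min = 8:32 AM.
Packaging ends at 8:32 AM + 165 min = 11:17 AM.
Stage 1 ends at 11:17 AM − 12 min = 11:05 AM.

11:05 AM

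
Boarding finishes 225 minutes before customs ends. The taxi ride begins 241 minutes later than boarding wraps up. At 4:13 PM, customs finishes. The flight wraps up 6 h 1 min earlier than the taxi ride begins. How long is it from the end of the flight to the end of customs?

5 hours 45 minutes

Boarding ends at 4:13 PM − 225 min = 12:28 PM.
The taxi ride starts at 12:28 PM + 241 min = 4:29 PM.
The flight ends at 4:29 PM − 361 min = 10:28 AM.
From 10:28 AM to 4:13 PM is 5 hours 45 minutes.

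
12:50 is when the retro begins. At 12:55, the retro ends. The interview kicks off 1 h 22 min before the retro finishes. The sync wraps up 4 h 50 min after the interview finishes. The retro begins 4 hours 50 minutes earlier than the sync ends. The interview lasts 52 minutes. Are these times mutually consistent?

The interview starts at 12:55 − 82 min = 11:33.
The interview ends at 11:33 + 52 min = 12:25.
The sync ends at 12:25 + 290 min = 17:15.
The retro starts at 17:15 − 290 min = 12:25.
But the retro is also said to start at 12:50 — a 25-minute conflict.

No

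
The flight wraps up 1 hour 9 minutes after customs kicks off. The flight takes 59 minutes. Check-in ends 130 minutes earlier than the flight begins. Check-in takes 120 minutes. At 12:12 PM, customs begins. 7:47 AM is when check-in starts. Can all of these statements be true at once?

The flight ends at 12:12 PM + 69 min = 1:21 PM.
The flight starts at 1:21 PM − 59 min = 12:22 PM.
Check-in ends at 12:22 PM − 130 min = 10:12 AM.
Check-in starts at 10:12 AM − 120 min = 8:12 AM.
But check-in is also said to start at 7:47 AM — a 25-minute conflict.

No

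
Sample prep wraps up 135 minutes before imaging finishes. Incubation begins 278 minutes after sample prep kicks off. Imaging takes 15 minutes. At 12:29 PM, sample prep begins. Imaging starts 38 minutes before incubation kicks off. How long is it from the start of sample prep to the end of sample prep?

Incubation starts at 12:29 PM + 278 min = 5:07 PM.
Imaging starts at 5:07 PM − 38 min = 4:29 PM.
Imaging ends at 4:29 PM + 15 min = 4:44 PM.
Sample prep ends at 4:44 PM − 135 min = 2:29 PM.
From 12:29 PM to 2:29 PM is two hours.

two hours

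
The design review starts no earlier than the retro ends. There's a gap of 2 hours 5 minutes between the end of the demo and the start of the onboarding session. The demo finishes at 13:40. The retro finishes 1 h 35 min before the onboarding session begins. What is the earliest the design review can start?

14:10

The onboarding session starts at 13:40 + 125 min = 15:45.
The retro ends at 15:45 − 95 min = 14:10.
The design review is bounded by the retro, so the earliest it can start is 14:10.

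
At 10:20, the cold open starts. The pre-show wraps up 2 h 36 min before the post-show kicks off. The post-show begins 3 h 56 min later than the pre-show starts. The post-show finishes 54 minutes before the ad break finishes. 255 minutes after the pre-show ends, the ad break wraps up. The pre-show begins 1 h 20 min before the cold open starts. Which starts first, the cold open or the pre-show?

the pre-show

The pre-show starts at 10:20 − 80 min = 09:00.
The cold open starts at 10:20 and the pre-show starts at 09:00, so the pre-show is first.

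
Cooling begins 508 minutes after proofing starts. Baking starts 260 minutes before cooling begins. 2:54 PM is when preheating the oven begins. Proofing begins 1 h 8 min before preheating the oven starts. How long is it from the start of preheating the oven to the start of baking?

3 hours

Proofing starts at 2:54 PM − 68 min = 1:46 PM.
Cooling starts at 1:46 PM + 508 min = 10:14 PM.
Baking starts at 10:14 PM − 260 min = 5:54 PM.
From 2:54 PM to 5:54 PM is 3 hours.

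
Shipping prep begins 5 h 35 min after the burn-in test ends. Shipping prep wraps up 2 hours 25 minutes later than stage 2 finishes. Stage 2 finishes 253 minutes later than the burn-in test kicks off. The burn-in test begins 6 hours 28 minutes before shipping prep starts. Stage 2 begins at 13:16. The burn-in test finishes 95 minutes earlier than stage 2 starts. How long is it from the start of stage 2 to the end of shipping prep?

The burn-in test ends at 13:16 − 95 min = 11:41.
Shipping prep starts at 11:41 + 335 min = 17:16.
The burn-in test starts at 17:16 − 388 min = 10:48.
Stage 2 ends at 10:48 + 253 min = 15:01.
Shipping prep ends at 15:01 + 145 min = 17:26.
From 13:16 to 17:26 is 250 minutes.

250 minutes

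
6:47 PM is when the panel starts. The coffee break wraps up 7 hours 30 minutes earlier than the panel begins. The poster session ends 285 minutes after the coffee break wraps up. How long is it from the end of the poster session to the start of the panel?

2 hours 45 minutes

The coffee break ends at 6:47 PM − 450 min = 11:17 AM.
The poster session ends at 11:17 AM + 285 min = 4:02 PM.
From 4:02 PM to 6:47 PM is 2 hours 45 minutes.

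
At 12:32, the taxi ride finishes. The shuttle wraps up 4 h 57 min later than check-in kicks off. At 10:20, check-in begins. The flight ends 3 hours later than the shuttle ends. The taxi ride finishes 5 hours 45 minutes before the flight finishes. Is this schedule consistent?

The shuttle ends at 10:20 + 297 min = 15:17.
The flight ends at 15:17 + 180 min = 18:17.
The taxi ride ends at 18:17 − 345 min = 12:32.
That matches the stated 12:32, so the schedule is consistent.

Yes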